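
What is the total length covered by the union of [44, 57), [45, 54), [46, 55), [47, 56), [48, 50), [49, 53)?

13

Merged: [44, 57).
Length: 13.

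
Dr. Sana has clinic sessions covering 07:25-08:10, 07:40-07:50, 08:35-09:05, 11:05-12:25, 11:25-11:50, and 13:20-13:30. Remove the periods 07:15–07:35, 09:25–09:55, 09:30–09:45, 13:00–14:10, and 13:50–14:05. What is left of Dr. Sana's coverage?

07:35–08:10, 08:35–09:05, 11:05–12:25

A, merged: 07:25–08:10, 08:35–09:05, 11:05–12:25, 13:20–13:30.
B, merged: 07:15–07:35, 09:25–09:55, 13:00–14:10.
07:25–08:10 \ B = 07:35–08:10.
08:35–09:05: nothing removed.
11:05–12:25: nothing removed.
13:20–13:30: entirely removed.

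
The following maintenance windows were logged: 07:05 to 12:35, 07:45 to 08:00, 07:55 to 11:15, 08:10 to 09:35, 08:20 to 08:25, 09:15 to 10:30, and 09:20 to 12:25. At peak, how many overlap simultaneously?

5

Sweep endpoints in order; track running count of active intervals.
Peak of 5 reached at 09:20.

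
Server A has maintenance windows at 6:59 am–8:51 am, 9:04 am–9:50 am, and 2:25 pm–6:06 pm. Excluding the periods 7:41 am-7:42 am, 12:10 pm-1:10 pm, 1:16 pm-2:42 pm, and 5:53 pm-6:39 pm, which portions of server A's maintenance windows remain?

6:59 am–7:41 am, 7:42 am–8:51 am, 9:04 am–9:50 am, 2:42 pm–5:53 pm

6:59 am–8:51 am with B removed leaves 6:59 am–7:41 am, 7:42 am–8:51 am.
9:04 am–9:50 am is untouched.
2:25 pm–6:06 pm with B removed leaves 2:42 pm–5:53 pm.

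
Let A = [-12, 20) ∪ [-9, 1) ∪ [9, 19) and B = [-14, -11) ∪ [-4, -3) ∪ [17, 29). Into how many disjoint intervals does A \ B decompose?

2

Merge the first list: [-12, 20).
A \ B = [-11, -4), [-3, 17).
That is 2 disjoint pieces.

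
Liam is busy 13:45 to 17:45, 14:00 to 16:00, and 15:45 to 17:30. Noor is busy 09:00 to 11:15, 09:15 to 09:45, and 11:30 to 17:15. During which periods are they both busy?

13:45-17:15

A, merged: 13:45-17:45.
B, merged: 09:00-11:15, 11:30-17:15.
13:45-17:45 overlaps B on 13:45-17:15.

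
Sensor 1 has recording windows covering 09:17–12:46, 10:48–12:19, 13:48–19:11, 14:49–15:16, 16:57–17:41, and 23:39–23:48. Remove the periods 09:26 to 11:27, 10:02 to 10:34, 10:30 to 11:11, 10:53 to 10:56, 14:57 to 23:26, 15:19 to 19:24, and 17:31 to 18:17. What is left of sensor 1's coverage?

First set merges to 09:17-12:46, 13:48-19:11, 23:39-23:48.
Second set merges to 09:26-11:27, 14:57-23:26.
09:17-12:46 with B removed leaves 09:17-09:26, 11:27-12:46.
13:48-19:11 with B removed leaves 13:48-14:57.
23:39-23:48 is untouched.

09:17-09:26, 11:27-12:46, 13:48-14:57, 23:39-23:48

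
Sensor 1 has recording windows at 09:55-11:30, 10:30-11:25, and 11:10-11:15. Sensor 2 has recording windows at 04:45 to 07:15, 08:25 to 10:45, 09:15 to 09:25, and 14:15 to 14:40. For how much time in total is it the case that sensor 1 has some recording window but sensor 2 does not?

First set merges to 09:55–11:30.
Second set merges to 04:45–07:15, 08:25–10:45, 14:15–14:40.
A \ B = 10:45–11:30.
Total: 45 min.

45 min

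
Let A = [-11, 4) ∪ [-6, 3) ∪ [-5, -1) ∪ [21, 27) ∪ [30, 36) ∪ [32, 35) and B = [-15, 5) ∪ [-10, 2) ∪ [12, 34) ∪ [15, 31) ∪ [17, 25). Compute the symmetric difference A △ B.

A, merged: [-11, 4), [21, 27), [30, 36).
B, merged: [-15, 5), [12, 34).
Only in the first: [34, 36).
Only in the second: [-15, -11), [4, 5), [12, 21), [27, 30).
Together these are the periods covered by exactly one.

[-15, -11) ∪ [4, 5) ∪ [12, 21) ∪ [27, 30) ∪ [34, 36)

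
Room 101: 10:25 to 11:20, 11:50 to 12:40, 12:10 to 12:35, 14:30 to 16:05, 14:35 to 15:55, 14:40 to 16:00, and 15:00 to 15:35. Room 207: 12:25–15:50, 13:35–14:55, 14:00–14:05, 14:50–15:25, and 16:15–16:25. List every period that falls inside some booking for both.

A, merged: 10:25-11:20, 11:50-12:40, 14:30-16:05.
B, merged: 12:25-15:50, 16:15-16:25.
10:25-11:20: no overlap with the second set.
11:50-12:40 meets the second set on 12:25-12:40.
14:30-16:05 meets the second set on 14:30-15:50.

12:25-12:40, 14:30-15:50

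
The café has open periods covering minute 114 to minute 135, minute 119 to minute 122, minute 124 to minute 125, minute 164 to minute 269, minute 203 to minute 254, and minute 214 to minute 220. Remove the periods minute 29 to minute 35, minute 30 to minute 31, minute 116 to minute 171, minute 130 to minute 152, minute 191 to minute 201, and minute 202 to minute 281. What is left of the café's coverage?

minute 114 to minute 116, minute 171 to minute 191, minute 201 to minute 202

Merge the first list: minute 114 to minute 135, minute 164 to minute 269.
Merge the second list: minute 29 to minute 35, minute 116 to minute 171, minute 191 to minute 201, minute 202 to minute 281.
minute 114 to minute 135 \ B = minute 114 to minute 116.
minute 164 to minute 269 \ B = minute 171 to minute 191, minute 201 to minute 202.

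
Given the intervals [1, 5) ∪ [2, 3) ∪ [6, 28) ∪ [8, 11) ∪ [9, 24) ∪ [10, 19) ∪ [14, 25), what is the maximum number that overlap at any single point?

At 10, 4 of the intervals are simultaneously active.
No point has more.

4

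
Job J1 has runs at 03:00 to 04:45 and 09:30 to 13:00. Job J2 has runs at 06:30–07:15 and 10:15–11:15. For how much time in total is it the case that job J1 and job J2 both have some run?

1 h

A ∩ B = 10:15–11:15.
Total: 1 h.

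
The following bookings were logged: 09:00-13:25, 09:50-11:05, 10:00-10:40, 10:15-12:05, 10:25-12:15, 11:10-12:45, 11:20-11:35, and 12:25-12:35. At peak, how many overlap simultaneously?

5

Walk the sorted start/end points keeping a running depth.
The depth first hits 5 at 10:25.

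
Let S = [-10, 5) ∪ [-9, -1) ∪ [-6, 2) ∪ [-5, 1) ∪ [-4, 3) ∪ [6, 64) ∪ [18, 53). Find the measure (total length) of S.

73

Merged: [-10, 5), [6, 64).
Lengths: 15 + 58 = 73.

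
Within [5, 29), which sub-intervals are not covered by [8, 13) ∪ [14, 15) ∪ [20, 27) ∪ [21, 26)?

After merging, the occupied span is [8, 13), [14, 15), [20, 27).
Uncovered inside [5, 29): [5, 8), [13, 14), [15, 20), [27, 29).

[5, 8) ∪ [13, 14) ∪ [15, 20) ∪ [27, 29)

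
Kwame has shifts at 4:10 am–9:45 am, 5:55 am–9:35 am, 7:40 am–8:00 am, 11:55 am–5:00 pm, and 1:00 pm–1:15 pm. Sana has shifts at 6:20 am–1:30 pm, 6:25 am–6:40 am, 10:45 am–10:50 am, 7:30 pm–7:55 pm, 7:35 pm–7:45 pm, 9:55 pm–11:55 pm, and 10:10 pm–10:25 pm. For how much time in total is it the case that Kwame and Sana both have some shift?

First set merges to 4:10 am–9:45 am, 11:55 am–5:00 pm.
Second set merges to 6:20 am–1:30 pm, 7:30 pm–7:55 pm, 9:55 pm–11:55 pm.
A ∩ B = 6:20 am–9:45 am, 11:55 am–1:30 pm.
Total: 3 h 25 min + 1 h 35 min = 5 h.

5 h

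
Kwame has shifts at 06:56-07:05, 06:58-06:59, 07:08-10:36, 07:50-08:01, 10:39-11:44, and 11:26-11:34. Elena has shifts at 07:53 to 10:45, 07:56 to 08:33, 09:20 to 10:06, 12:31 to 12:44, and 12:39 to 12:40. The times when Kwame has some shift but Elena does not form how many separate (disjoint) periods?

3

Merge the first list: 06:56–07:05, 07:08–10:36, 10:39–11:44.
Merge the second list: 07:53–10:45, 12:31–12:44.
A \ B = 06:56–07:05, 07:08–07:53, 10:45–11:44.
That is 3 disjoint pieces.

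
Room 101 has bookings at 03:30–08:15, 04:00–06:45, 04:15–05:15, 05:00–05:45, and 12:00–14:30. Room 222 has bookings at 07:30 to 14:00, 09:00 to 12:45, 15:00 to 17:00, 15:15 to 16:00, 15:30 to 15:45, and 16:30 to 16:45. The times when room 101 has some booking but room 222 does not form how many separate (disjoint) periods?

Merge the first list: 03:30–08:15, 12:00–14:30.
Merge the second list: 07:30–14:00, 15:00–17:00.
A \ B = 03:30–07:30, 14:00–14:30.
That is 2 disjoint pieces.

2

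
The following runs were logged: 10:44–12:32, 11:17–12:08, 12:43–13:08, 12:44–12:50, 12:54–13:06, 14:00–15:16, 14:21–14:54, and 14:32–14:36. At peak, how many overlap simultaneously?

At 14:32, 3 of the intervals are simultaneously active.
No point has more.

3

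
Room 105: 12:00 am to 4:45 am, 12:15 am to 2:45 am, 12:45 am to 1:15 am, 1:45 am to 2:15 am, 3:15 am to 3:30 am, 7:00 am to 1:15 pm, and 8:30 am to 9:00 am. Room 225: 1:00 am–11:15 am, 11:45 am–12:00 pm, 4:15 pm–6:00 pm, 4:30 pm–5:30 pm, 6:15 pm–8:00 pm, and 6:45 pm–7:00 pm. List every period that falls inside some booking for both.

1:00 am–4:45 am, 7:00 am–11:15 am, 11:45 am–12:00 pm

Merge the first list: 12:00 am–4:45 am, 7:00 am–1:15 pm.
Merge the second list: 1:00 am–11:15 am, 11:45 am–12:00 pm, 4:15 pm–6:00 pm, 6:15 pm–8:00 pm.
12:00 am–4:45 am meets the second set on 1:00 am–4:45 am.
7:00 am–1:15 pm meets the second set on 7:00 am–11:15 am, 11:45 am–12:00 pm.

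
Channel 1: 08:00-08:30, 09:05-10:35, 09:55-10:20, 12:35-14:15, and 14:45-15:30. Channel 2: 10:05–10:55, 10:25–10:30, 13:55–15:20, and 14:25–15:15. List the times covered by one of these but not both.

A, merged: 08:00–08:30, 09:05–10:35, 12:35–14:15, 14:45–15:30.
B, merged: 10:05–10:55, 13:55–15:20.
Only in the first: 08:00–08:30, 09:05–10:05, 12:35–13:55, 15:20–15:30.
Only in the second: 10:35–10:55, 14:15–14:45.
Together these are the periods covered by exactly one.

08:00–08:30, 09:05–10:05, 10:35–10:55, 12:35–13:55, 14:15–14:45, 15:20–15:30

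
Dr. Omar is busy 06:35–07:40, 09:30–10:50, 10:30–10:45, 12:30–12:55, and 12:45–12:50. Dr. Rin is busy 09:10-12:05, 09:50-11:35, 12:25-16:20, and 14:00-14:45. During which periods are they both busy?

First set merges to 06:35–07:40, 09:30–10:50, 12:30–12:55.
Second set merges to 09:10–12:05, 12:25–16:20.
06:35–07:40 meets no B interval.
09:30–10:50 ∩ B → 09:30–10:50.
12:30–12:55 ∩ B → 12:30–12:55.

09:30–10:50, 12:30–12:55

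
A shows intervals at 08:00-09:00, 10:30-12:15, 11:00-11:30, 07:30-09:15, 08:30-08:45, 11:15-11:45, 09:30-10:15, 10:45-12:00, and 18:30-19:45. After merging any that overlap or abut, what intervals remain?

Sort by start: 07:30-09:15, 08:00-09:00, 08:30-08:45, 09:30-10:15, 10:30-12:15, 10:45-12:00, 11:00-11:30, 11:15-11:45, 18:30-19:45.
08:00-09:00 overlaps/touches 07:30-09:15 → extend to 07:30-09:15.
08:30-08:45 overlaps/touches 07:30-09:15 → extend to 07:30-09:15.
09:30-10:15 is disjoint → start new block.
10:30-12:15 is disjoint → start new block.
10:45-12:00 overlaps/touches 10:30-12:15 → extend to 10:30-12:15.
11:00-11:30 overlaps/touches 10:30-12:15 → extend to 10:30-12:15.
11:15-11:45 overlaps/touches 10:30-12:15 → extend to 10:30-12:15.
18:30-19:45 is disjoint → start new block.

07:30-09:15, 09:30-10:15, 10:30-12:15, 18:30-19:45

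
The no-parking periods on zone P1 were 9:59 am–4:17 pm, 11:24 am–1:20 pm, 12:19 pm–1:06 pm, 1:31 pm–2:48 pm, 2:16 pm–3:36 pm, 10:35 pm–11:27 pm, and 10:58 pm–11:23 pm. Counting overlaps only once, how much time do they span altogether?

7 h 10 min

Merged: 9:59 am–4:17 pm, 10:35 pm–11:27 pm.
Lengths: 6 h 18 min + 52 min = 7 h 10 min.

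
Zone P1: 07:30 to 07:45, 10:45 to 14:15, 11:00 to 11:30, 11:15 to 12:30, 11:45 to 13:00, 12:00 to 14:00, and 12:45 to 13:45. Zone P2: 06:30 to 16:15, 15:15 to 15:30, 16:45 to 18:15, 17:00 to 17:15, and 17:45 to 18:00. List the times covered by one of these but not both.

Merge the first list: 07:30–07:45, 10:45–14:15.
Merge the second list: 06:30–16:15, 16:45–18:15.
A \ B = none.
B \ A = 06:30–07:30, 07:45–10:45, 14:15–16:15, 16:45–18:15.
Union of the two gives the symmetric difference.

06:30–07:30, 07:45–10:45, 14:15–16:15, 16:45–18:15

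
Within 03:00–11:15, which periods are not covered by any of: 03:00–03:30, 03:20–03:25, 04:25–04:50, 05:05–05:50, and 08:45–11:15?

Covered (merged): 03:00–03:30, 04:25–04:50, 05:05–05:50, 08:45–11:15.
Complement within 03:00–11:15: 03:30–04:25, 04:50–05:05, 05:50–08:45.

03:30–04:25, 04:50–05:05, 05:50–08:45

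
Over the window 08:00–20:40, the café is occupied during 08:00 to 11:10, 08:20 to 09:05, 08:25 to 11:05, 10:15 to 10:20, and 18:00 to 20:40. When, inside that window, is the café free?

11:10-18:00

Covered (merged): 08:00-11:10, 18:00-20:40.
Gaps within 08:00-20:40: 11:10-18:00.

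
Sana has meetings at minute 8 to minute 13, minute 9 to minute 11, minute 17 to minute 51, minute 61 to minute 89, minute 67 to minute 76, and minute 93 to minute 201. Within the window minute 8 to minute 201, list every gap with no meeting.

Covered (merged): minute 8 to minute 13, minute 17 to minute 51, minute 61 to minute 89, minute 93 to minute 201.
Uncovered inside minute 8 to minute 201: minute 13 to minute 17, minute 51 to minute 61, minute 89 to minute 93.

minute 13 to minute 17, minute 51 to minute 61, minute 89 to minute 93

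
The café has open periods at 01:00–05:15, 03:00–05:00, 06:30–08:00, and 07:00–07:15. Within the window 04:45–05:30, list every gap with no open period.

After merging, the occupied span is 01:00–05:15, 06:30–08:00.
Uncovered inside 04:45–05:30: 05:15–05:30.

05:15–05:30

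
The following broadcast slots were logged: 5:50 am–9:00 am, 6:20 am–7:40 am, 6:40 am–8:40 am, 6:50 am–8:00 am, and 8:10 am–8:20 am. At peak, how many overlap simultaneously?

At 6:50 am, 4 of the intervals are simultaneously active.
No point has more.

4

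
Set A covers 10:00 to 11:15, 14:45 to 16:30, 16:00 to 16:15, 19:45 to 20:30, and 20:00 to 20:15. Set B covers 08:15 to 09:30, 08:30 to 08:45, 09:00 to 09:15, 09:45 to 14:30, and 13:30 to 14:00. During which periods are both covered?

10:00–11:15

First set merges to 10:00–11:15, 14:45–16:30, 19:45–20:30.
Second set merges to 08:15–09:30, 09:45–14:30.
10:00–11:15 overlaps B on 10:00–11:15.
14:45–16:30 falls entirely outside B.
19:45–20:30 falls entirely outside B.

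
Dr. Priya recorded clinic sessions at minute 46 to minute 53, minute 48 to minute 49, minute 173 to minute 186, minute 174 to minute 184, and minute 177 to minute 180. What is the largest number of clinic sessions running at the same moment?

Walk the sorted start/end points keeping a running depth.
The depth first hits 3 at minute 177.

3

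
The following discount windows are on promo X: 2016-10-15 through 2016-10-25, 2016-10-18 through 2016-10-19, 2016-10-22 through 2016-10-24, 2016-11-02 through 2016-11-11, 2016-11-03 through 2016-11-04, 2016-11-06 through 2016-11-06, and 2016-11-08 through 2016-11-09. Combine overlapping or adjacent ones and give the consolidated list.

2016-10-15 through 2016-10-25, 2016-11-02 through 2016-11-11

2016-10-18 through 2016-10-19 overlaps/touches 2016-10-15 through 2016-10-25 → extend to 2016-10-15 through 2016-10-25.
2016-10-22 through 2016-10-24 overlaps/touches 2016-10-15 through 2016-10-25 → extend to 2016-10-15 through 2016-10-25.
2016-11-02 through 2016-11-11 is disjoint → start new block.
2016-11-03 through 2016-11-04 overlaps/touches 2016-11-02 through 2016-11-11 → extend to 2016-11-02 through 2016-11-11.
2016-11-06 through 2016-11-06 overlaps/touches 2016-11-02 through 2016-11-11 → extend to 2016-11-02 through 2016-11-11.
2016-11-08 through 2016-11-09 overlaps/touches 2016-11-02 through 2016-11-11 → extend to 2016-11-02 through 2016-11-11.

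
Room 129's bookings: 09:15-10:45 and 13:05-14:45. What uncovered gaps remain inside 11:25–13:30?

Covered (merged): 09:15–10:45, 13:05–14:45.
Uncovered inside 11:25–13:30: 11:25–13:05.

11:25–13:05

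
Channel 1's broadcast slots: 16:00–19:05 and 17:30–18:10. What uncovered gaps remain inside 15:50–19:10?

After merging, the occupied span is 16:00–19:05.
Uncovered inside 15:50–19:10: 15:50–16:00, 19:05–19:10.

15:50–16:00, 19:05–19:10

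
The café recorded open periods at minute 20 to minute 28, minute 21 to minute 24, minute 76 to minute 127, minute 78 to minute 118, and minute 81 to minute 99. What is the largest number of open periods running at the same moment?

Sweep endpoints in order; track running count of active intervals.
Peak of 3 reached at minute 81.

3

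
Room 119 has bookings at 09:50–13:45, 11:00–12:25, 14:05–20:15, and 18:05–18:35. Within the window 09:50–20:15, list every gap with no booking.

Covered (merged): 09:50–13:45, 14:05–20:15.
Complement within 09:50–20:15: 13:45–14:05.

13:45–14:05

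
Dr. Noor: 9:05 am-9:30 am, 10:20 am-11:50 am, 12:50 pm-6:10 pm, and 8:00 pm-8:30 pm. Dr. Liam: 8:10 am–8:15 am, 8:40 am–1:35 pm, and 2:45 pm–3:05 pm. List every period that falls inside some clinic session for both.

9:05 am–9:30 am overlaps B on 9:05 am–9:30 am.
10:20 am–11:50 am overlaps B on 10:20 am–11:50 am.
12:50 pm–6:10 pm overlaps B on 12:50 pm–1:35 pm, 2:45 pm–3:05 pm.
8:00 pm–8:30 pm falls entirely outside B.

9:05 am–9:30 am, 10:20 am–11:50 am, 12:50 pm–1:35 pm, 2:45 pm–3:05 pm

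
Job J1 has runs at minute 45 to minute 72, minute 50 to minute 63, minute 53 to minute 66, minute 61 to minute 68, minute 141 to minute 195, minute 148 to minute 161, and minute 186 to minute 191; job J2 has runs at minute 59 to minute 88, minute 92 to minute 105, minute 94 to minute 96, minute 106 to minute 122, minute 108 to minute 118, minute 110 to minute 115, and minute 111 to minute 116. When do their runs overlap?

minute 59 to minute 72

First set merges to minute 45 to minute 72, minute 141 to minute 195.
Second set merges to minute 59 to minute 88, minute 92 to minute 105, minute 106 to minute 122.
minute 45 to minute 72 ∩ B → minute 59 to minute 72.
minute 141 to minute 195 meets no B interval.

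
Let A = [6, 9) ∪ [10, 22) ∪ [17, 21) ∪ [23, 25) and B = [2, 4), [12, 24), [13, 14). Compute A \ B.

[6, 9) ∪ [10, 12) ∪ [24, 25)

A, merged: [6, 9), [10, 22), [23, 25).
B, merged: [2, 4), [12, 24).
[6, 9) is untouched.
[10, 22) with B removed leaves [10, 12).
[23, 25) with B removed leaves [24, 25).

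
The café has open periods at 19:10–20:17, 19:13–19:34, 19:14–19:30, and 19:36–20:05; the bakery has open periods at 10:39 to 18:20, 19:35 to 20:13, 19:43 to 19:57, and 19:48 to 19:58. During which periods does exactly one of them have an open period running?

A, merged: 19:10–20:17.
B, merged: 10:39–18:20, 19:35–20:13.
A \ B = 19:10–19:35, 20:13–20:17.
B \ A = 10:39–18:20.
Union of the two gives the symmetric difference.

10:39–18:20, 19:10–19:35, 20:13–20:17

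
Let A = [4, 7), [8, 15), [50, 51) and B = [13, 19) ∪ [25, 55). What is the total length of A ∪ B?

A ∪ B = [4, 7), [8, 19), [25, 55).
Total: 3 + 11 + 30 = 44.

44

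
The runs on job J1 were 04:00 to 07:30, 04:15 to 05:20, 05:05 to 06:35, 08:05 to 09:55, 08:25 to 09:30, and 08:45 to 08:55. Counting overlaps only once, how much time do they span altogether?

Merged: 04:00-07:30, 08:05-09:55.
Lengths: 3 h 30 min + 1 h 50 min = 5 h 20 min.

5 h 20 min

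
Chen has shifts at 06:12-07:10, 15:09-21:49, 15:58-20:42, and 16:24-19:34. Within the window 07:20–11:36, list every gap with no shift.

After merging, the occupied span is 06:12–07:10, 15:09–21:49.
Complement within 07:20–11:36: 07:20–11:36.

07:20–11:36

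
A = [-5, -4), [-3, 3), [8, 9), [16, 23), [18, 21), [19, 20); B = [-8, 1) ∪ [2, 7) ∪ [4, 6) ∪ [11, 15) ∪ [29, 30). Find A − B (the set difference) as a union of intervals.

First set merges to [-5, -4), [-3, 3), [8, 9), [16, 23).
Second set merges to [-8, 1), [2, 7), [11, 15), [29, 30).
[-5, -4) lies entirely inside B → drops out.
[-3, 3) with B removed leaves [1, 2).
[8, 9) is untouched.
[16, 23) is untouched.

[1, 2) ∪ [8, 9) ∪ [16, 23)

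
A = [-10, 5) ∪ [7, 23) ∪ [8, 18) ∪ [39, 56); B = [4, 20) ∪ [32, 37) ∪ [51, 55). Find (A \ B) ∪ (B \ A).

[-10, 4) ∪ [5, 7) ∪ [20, 23) ∪ [32, 37) ∪ [39, 51) ∪ [55, 56)

First set merges to [-10, 5), [7, 23), [39, 56).
A but not B: [-10, 4), [20, 23), [39, 51), [55, 56).
B but not A: [5, 7), [32, 37).
Combining gives A △ B.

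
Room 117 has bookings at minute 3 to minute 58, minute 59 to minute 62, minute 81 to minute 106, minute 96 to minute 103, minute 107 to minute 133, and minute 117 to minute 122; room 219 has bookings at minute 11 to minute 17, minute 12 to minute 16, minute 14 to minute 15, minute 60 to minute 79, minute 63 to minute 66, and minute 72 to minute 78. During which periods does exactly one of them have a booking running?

minute 3 to minute 11, minute 17 to minute 58, minute 59 to minute 60, minute 62 to minute 79, minute 81 to minute 106, minute 107 to minute 133

Merge the first list: minute 3 to minute 58, minute 59 to minute 62, minute 81 to minute 106, minute 107 to minute 133.
Merge the second list: minute 11 to minute 17, minute 60 to minute 79.
A \ B = minute 3 to minute 11, minute 17 to minute 58, minute 59 to minute 60, minute 81 to minute 106, minute 107 to minute 133.
B \ A = minute 62 to minute 79.
Union of the two gives the symmetric difference.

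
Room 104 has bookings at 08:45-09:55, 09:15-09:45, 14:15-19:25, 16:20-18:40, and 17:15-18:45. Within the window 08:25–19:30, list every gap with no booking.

The merged coverage is 08:45–09:55, 14:15–19:25.
Gaps within 08:25–19:30: 08:25–08:45, 09:55–14:15, 19:25–19:30.

08:25–08:45, 09:55–14:15, 19:25–19:30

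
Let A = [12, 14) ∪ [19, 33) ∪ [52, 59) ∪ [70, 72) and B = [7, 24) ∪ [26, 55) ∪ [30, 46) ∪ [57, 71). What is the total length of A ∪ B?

65

Merge the second list: [7, 24), [26, 55), [57, 71).
A ∪ B = [7, 72).
Total: 65.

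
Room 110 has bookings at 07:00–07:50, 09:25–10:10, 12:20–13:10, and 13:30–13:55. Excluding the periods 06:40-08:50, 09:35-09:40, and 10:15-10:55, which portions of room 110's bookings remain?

07:00–07:50 lies entirely inside B → drops out.
09:25–10:10 with B removed leaves 09:25–09:35, 09:40–10:10.
12:20–13:10 is untouched.
13:30–13:55 is untouched.

09:25–09:35, 09:40–10:10, 12:20–13:10, 13:30–13:55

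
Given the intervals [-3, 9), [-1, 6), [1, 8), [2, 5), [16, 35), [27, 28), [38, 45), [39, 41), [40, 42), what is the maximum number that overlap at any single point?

Walk the sorted start/end points keeping a running depth.
The depth first hits 4 at 2.

4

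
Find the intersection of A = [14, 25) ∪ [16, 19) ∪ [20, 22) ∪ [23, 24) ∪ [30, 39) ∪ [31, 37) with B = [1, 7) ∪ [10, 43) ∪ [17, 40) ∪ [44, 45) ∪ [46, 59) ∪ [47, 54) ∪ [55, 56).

Merge the first list: [14, 25), [30, 39).
Merge the second list: [1, 7), [10, 43), [44, 45), [46, 59).
[14, 25) overlaps B on [14, 25).
[30, 39) overlaps B on [30, 39).

[14, 25) ∪ [30, 39)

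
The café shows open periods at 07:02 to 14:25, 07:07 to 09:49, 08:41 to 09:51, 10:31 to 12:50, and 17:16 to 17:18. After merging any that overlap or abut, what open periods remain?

07:02–14:25, 17:16–17:18

07:07–09:49 overlaps/touches 07:02–14:25 → extend to 07:02–14:25.
08:41–09:51 overlaps/touches 07:02–14:25 → extend to 07:02–14:25.
10:31–12:50 overlaps/touches 07:02–14:25 → extend to 07:02–14:25.
17:16–17:18 is disjoint → start new block.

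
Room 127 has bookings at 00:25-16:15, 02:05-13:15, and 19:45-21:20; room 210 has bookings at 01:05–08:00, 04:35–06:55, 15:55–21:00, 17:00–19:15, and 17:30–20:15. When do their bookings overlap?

Merge the first list: 00:25-16:15, 19:45-21:20.
Merge the second list: 01:05-08:00, 15:55-21:00.
00:25-16:15 overlaps B on 01:05-08:00, 15:55-16:15.
19:45-21:20 overlaps B on 19:45-21:00.

01:05-08:00, 15:55-16:15, 19:45-21:00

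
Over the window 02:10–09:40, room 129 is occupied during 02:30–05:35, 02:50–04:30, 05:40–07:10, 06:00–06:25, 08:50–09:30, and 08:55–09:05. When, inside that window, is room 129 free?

02:10–02:30, 05:35–05:40, 07:10–08:50, 09:30–09:40

Covered (merged): 02:30–05:35, 05:40–07:10, 08:50–09:30.
Gaps within 02:10–09:40: 02:10–02:30, 05:35–05:40, 07:10–08:50, 09:30–09:40.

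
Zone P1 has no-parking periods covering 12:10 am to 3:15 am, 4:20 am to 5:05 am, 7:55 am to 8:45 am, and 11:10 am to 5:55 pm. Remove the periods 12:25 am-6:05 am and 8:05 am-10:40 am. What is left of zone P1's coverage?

12:10 am–12:25 am, 7:55 am–8:05 am, 11:10 am–5:55 pm

12:10 am–3:15 am with B removed leaves 12:10 am–12:25 am.
4:20 am–5:05 am lies entirely inside B → drops out.
7:55 am–8:45 am with B removed leaves 7:55 am–8:05 am.
11:10 am–5:55 pm is untouched.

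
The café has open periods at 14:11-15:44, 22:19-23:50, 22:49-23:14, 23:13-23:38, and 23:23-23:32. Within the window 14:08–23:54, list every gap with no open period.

14:08-14:11, 15:44-22:19, 23:50-23:54

Covered (merged): 14:11-15:44, 22:19-23:50.
Gaps within 14:08-23:54: 14:08-14:11, 15:44-22:19, 23:50-23:54.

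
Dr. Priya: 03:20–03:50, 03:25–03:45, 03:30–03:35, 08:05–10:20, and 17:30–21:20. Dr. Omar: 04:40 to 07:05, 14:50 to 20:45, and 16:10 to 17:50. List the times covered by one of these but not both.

03:20–03:50, 04:40–07:05, 08:05–10:20, 14:50–17:30, 20:45–21:20

Merge the first list: 03:20–03:50, 08:05–10:20, 17:30–21:20.
Merge the second list: 04:40–07:05, 14:50–20:45.
Only in the first: 03:20–03:50, 08:05–10:20, 20:45–21:20.
Only in the second: 04:40–07:05, 14:50–17:30.
Together these are the periods covered by exactly one.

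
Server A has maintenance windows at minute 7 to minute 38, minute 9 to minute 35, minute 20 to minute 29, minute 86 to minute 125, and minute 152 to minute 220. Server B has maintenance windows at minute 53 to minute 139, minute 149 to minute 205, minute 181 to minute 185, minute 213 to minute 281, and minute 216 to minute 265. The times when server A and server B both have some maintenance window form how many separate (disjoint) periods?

Merge the first list: minute 7 to minute 38, minute 86 to minute 125, minute 152 to minute 220.
Merge the second list: minute 53 to minute 139, minute 149 to minute 205, minute 213 to minute 281.
A ∩ B = minute 86 to minute 125, minute 152 to minute 205, minute 213 to minute 220.
That is 3 disjoint pieces.

3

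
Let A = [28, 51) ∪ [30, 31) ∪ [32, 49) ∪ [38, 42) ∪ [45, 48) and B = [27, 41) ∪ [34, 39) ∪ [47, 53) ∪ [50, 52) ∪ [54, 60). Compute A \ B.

First set merges to [28, 51).
Second set merges to [27, 41), [47, 53), [54, 60).
[28, 51) with B removed leaves [41, 47).

[41, 47)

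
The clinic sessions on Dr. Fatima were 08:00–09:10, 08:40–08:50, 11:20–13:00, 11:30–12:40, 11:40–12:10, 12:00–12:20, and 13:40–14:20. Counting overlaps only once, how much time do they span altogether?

Merged: 08:00-09:10, 11:20-13:00, 13:40-14:20.
Lengths: 1 h 10 min + 1 h 40 min + 40 min = 3 h 30 min.

3 h 30 min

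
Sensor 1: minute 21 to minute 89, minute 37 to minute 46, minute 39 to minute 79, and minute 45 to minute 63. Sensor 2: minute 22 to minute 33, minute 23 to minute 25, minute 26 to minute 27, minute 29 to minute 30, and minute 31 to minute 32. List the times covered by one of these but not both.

minute 21 to minute 22, minute 33 to minute 89

First set merges to minute 21 to minute 89.
Second set merges to minute 22 to minute 33.
A \ B = minute 21 to minute 22, minute 33 to minute 89.
B \ A = none.
Union of the two gives the symmetric difference.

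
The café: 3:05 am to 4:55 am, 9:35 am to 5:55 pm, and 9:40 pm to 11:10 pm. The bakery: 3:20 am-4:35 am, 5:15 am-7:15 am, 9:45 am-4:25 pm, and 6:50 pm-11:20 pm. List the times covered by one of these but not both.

Only in the first: 3:05 am–3:20 am, 4:35 am–4:55 am, 9:35 am–9:45 am, 4:25 pm–5:55 pm.
Only in the second: 5:15 am–7:15 am, 6:50 pm–9:40 pm, 11:10 pm–11:20 pm.
Together these are the periods covered by exactly one.

3:05 am–3:20 am, 4:35 am–4:55 am, 5:15 am–7:15 am, 9:35 am–9:45 am, 4:25 pm–5:55 pm, 6:50 pm–9:40 pm, 11:10 pm–11:20 pm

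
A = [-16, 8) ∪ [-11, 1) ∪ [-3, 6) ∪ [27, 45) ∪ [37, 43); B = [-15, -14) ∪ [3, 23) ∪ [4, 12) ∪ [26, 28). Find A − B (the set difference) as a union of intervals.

Merge the first list: [-16, 8), [27, 45).
Merge the second list: [-15, -14), [3, 23), [26, 28).
[-16, 8) minus B → [-16, -15), [-14, 3).
[27, 45) minus B → [28, 45).

[-16, -15) ∪ [-14, 3) ∪ [28, 45)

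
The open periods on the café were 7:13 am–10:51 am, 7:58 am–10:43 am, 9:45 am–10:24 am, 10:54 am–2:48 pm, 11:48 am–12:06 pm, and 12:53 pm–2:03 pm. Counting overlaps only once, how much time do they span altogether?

7 h 32 min

Merged: 7:13 am–10:51 am, 10:54 am–2:48 pm.
Lengths: 3 h 38 min + 3 h 54 min = 7 h 32 min.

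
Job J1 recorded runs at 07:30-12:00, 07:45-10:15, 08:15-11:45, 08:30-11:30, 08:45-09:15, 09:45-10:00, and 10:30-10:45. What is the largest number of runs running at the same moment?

Walk the sorted start/end points keeping a running depth.
The depth first hits 5 at 08:45.

5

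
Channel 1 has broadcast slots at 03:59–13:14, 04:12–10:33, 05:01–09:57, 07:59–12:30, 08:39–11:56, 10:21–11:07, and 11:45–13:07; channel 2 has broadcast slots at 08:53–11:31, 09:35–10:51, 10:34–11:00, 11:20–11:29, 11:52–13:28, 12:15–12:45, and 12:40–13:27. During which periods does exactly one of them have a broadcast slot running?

03:59–08:53, 11:31–11:52, 13:14–13:28

Merge the first list: 03:59–13:14.
Merge the second list: 08:53–11:31, 11:52–13:28.
A but not B: 03:59–08:53, 11:31–11:52.
B but not A: 13:14–13:28.
Combining gives A △ B.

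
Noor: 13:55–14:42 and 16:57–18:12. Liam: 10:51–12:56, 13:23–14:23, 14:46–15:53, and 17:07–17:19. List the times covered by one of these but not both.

10:51–12:56, 13:23–13:55, 14:23–14:42, 14:46–15:53, 16:57–17:07, 17:19–18:12

Only in the first: 14:23–14:42, 16:57–17:07, 17:19–18:12.
Only in the second: 10:51–12:56, 13:23–13:55, 14:46–15:53.
Together these are the periods covered by exactly one.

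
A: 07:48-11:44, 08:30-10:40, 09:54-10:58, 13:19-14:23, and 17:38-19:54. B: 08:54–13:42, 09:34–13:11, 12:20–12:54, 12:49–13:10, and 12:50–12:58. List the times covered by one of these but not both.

07:48-08:54, 11:44-13:19, 13:42-14:23, 17:38-19:54

Merge the first list: 07:48-11:44, 13:19-14:23, 17:38-19:54.
Merge the second list: 08:54-13:42.
A \ B = 07:48-08:54, 13:42-14:23, 17:38-19:54.
B \ A = 11:44-13:19.
Union of the two gives the symmetric difference.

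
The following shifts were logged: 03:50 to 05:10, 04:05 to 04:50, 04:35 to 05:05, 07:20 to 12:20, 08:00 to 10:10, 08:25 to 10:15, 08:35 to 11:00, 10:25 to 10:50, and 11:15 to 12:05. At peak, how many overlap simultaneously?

Sweep endpoints in order; track running count of active intervals.
Peak of 4 reached at 08:35.

4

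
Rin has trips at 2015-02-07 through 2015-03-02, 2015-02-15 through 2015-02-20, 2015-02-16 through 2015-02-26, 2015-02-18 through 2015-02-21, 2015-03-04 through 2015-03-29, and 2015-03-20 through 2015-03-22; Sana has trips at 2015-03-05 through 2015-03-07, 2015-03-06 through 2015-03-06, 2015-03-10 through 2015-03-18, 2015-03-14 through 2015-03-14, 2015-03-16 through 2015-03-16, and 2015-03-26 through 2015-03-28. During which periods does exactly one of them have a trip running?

2015-02-07 through 2015-03-02, 2015-03-04 through 2015-03-04, 2015-03-08 through 2015-03-09, 2015-03-19 through 2015-03-25, 2015-03-29 through 2015-03-29

First set merges to 2015-02-07 through 2015-03-02, 2015-03-04 through 2015-03-29.
Second set merges to 2015-03-05 through 2015-03-07, 2015-03-10 through 2015-03-18, 2015-03-26 through 2015-03-28.
A \ B = 2015-02-07 through 2015-03-02, 2015-03-04 through 2015-03-04, 2015-03-08 through 2015-03-09, 2015-03-19 through 2015-03-25, 2015-03-29 through 2015-03-29.
B \ A = none.
Union of the two gives the symmetric difference.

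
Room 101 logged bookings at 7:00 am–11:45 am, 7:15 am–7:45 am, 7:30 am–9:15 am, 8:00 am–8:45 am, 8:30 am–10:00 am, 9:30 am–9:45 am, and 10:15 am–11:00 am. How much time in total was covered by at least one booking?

Merged: 7:00 am–11:45 am.
Length: 4 h 45 min.

4 h 45 min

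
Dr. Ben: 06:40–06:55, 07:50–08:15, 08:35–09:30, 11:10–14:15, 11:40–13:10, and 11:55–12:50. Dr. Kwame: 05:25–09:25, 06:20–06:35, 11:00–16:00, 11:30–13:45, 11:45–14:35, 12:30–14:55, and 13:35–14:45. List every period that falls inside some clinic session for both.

First set merges to 06:40–06:55, 07:50–08:15, 08:35–09:30, 11:10–14:15.
Second set merges to 05:25–09:25, 11:00–16:00.
06:40–06:55 ∩ B → 06:40–06:55.
07:50–08:15 ∩ B → 07:50–08:15.
08:35–09:30 ∩ B → 08:35–09:25.
11:10–14:15 ∩ B → 11:10–14:15.

06:40–06:55, 07:50–08:15, 08:35–09:25, 11:10–14:15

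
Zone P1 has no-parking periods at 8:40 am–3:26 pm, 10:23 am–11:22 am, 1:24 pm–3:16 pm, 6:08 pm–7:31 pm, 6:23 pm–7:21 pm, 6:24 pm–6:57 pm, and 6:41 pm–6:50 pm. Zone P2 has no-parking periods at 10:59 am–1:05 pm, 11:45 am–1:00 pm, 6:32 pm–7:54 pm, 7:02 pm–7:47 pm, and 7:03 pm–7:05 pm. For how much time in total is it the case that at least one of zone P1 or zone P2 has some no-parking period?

8 h 32 min

A, merged: 8:40 am–3:26 pm, 6:08 pm–7:31 pm.
B, merged: 10:59 am–1:05 pm, 6:32 pm–7:54 pm.
A ∪ B = 8:40 am–3:26 pm, 6:08 pm–7:54 pm.
Total: 6 h 46 min + 1 h 46 min = 8 h 32 min.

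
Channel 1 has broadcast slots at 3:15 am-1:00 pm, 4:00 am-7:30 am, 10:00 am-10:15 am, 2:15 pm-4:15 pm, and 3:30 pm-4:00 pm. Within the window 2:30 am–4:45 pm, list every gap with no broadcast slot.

After merging, the occupied span is 3:15 am–1:00 pm, 2:15 pm–4:15 pm.
Uncovered inside 2:30 am–4:45 pm: 2:30 am–3:15 am, 1:00 pm–2:15 pm, 4:15 pm–4:45 pm.

2:30 am–3:15 am, 1:00 pm–2:15 pm, 4:15 pm–4:45 pm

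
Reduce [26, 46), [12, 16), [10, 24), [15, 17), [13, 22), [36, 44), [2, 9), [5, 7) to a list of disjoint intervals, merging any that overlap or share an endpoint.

Sort by start: [2, 9), [5, 7), [10, 24), [12, 16), [13, 22), [15, 17), [26, 46), [36, 44).
[5, 7) overlaps/touches [2, 9) → extend to [2, 9).
[10, 24) is disjoint → start new block.
[12, 16) overlaps/touches [10, 24) → extend to [10, 24).
[13, 22) overlaps/touches [10, 24) → extend to [10, 24).
[15, 17) overlaps/touches [10, 24) → extend to [10, 24).
[26, 46) is disjoint → start new block.
[36, 44) overlaps/touches [26, 46) → extend to [26, 46).

[2, 9) ∪ [10, 24) ∪ [26, 46)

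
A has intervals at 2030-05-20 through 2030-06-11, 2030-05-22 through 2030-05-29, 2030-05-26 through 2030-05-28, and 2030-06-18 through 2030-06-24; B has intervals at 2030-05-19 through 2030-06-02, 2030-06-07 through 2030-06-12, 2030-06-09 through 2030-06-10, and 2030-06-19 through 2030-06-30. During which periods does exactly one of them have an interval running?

2030-05-19 through 2030-05-19, 2030-06-03 through 2030-06-06, 2030-06-12 through 2030-06-12, 2030-06-18 through 2030-06-18, 2030-06-25 through 2030-06-30

A, merged: 2030-05-20 through 2030-06-11, 2030-06-18 through 2030-06-24.
B, merged: 2030-05-19 through 2030-06-02, 2030-06-07 through 2030-06-12, 2030-06-19 through 2030-06-30.
Only in the first: 2030-06-03 through 2030-06-06, 2030-06-18 through 2030-06-18.
Only in the second: 2030-05-19 through 2030-05-19, 2030-06-12 through 2030-06-12, 2030-06-25 through 2030-06-30.
Together these are the periods covered by exactly one.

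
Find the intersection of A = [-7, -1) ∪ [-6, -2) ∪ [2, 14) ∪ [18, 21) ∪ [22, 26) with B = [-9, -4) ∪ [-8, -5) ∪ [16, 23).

[-7, -4) ∪ [18, 21) ∪ [22, 23)

A, merged: [-7, -1), [2, 14), [18, 21), [22, 26).
B, merged: [-9, -4), [16, 23).
[-7, -1) overlaps B on [-7, -4).
[2, 14) falls entirely outside B.
[18, 21) overlaps B on [18, 21).
[22, 26) overlaps B on [22, 23).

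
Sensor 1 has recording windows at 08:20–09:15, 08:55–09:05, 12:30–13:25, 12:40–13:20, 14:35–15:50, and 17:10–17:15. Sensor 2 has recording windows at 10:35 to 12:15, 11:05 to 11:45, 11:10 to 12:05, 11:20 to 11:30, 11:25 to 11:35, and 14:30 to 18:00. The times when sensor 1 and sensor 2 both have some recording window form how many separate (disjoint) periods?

2

A, merged: 08:20-09:15, 12:30-13:25, 14:35-15:50, 17:10-17:15.
B, merged: 10:35-12:15, 14:30-18:00.
A ∩ B = 14:35-15:50, 17:10-17:15.
That is 2 disjoint pieces.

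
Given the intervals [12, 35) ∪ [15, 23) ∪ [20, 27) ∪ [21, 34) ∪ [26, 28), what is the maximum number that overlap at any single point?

4

At 21, 4 of the intervals are simultaneously active.
No point has more.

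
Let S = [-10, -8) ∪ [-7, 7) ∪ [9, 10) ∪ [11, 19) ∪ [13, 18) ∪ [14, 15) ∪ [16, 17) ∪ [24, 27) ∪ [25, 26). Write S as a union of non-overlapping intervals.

[-7, 7) is disjoint → start new block.
[9, 10) is disjoint → start new block.
[11, 19) is disjoint → start new block.
[13, 18) overlaps/touches [11, 19) → extend to [11, 19).
[14, 15) overlaps/touches [11, 19) → extend to [11, 19).
[16, 17) overlaps/touches [11, 19) → extend to [11, 19).
[24, 27) is disjoint → start new block.
[25, 26) overlaps/touches [24, 27) → extend to [24, 27).

[-10, -8) ∪ [-7, 7) ∪ [9, 10) ∪ [11, 19) ∪ [24, 27)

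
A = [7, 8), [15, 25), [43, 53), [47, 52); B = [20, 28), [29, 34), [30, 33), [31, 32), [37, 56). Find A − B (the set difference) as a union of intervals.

First set merges to [7, 8), [15, 25), [43, 53).
Second set merges to [20, 28), [29, 34), [37, 56).
[7, 8) is untouched.
[15, 25) with B removed leaves [15, 20).
[43, 53) lies entirely inside B → drops out.

[7, 8) ∪ [15, 20)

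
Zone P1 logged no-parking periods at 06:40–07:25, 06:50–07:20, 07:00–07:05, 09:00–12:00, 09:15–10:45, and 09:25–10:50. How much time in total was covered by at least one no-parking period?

Merged: 06:40–07:25, 09:00–12:00.
Lengths: 45 min + 3 h = 3 h 45 min.

3 h 45 min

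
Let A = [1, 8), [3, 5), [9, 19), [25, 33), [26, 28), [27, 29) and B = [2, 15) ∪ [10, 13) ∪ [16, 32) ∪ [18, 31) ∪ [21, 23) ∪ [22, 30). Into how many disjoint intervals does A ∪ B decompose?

1

A, merged: [1, 8), [9, 19), [25, 33).
B, merged: [2, 15), [16, 32).
A ∪ B = [1, 33).
That is 1 disjoint piece.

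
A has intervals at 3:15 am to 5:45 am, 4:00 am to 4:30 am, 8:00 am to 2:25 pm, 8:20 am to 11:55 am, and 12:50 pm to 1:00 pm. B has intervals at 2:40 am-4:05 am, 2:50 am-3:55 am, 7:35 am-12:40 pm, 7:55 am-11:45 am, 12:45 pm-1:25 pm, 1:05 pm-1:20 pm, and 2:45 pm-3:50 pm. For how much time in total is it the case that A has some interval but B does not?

A, merged: 3:15 am–5:45 am, 8:00 am–2:25 pm.
B, merged: 2:40 am–4:05 am, 7:35 am–12:40 pm, 12:45 pm–1:25 pm, 2:45 pm–3:50 pm.
A \ B = 4:05 am–5:45 am, 12:40 pm–12:45 pm, 1:25 pm–2:25 pm.
Total: 1 h 40 min + 5 min + 1 h = 2 h 45 min.

2 h 45 min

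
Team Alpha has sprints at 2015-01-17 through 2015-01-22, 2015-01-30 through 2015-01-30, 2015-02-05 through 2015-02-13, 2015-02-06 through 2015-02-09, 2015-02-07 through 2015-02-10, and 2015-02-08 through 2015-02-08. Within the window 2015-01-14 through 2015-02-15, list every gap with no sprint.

Covered (merged): 2015-01-17 through 2015-01-22, 2015-01-30 through 2015-01-30, 2015-02-05 through 2015-02-13.
Complement within 2015-01-14 through 2015-02-15: 2015-01-14 through 2015-01-16, 2015-01-23 through 2015-01-29, 2015-01-31 through 2015-02-04, 2015-02-14 through 2015-02-15.

2015-01-14 through 2015-01-16, 2015-01-23 through 2015-01-29, 2015-01-31 through 2015-02-04, 2015-02-14 through 2015-02-15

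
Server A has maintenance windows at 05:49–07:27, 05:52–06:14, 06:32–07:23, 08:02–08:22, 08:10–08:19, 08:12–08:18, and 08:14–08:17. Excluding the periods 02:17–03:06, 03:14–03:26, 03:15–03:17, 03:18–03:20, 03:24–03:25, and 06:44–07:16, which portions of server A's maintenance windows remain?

05:49–06:44, 07:16–07:27, 08:02–08:22

Merge the first list: 05:49–07:27, 08:02–08:22.
Merge the second list: 02:17–03:06, 03:14–03:26, 06:44–07:16.
05:49–07:27 minus B → 05:49–06:44, 07:16–07:27.
08:02–08:22: no B overlap → unchanged.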